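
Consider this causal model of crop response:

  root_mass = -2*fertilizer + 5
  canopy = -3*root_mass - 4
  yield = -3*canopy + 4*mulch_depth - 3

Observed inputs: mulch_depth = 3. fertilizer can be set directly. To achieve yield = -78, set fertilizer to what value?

Substituting into the canopy equation gives canopy = 6*fertilizer - 19.
Substituting into the yield equation gives yield = -18*fertilizer + 66.
Solve -18*fertilizer + 66 = -78: fertilizer = (-78 - 66) / -18 = 8.

fertilizer = 8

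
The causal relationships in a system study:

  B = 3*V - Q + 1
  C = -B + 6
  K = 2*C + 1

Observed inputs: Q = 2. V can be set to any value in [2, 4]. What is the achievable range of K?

Substituting into the B equation gives B = 3*V - 1.
So C = -3*V + 7.
So K = -6*V + 15.
Linear in V, so extremes are at the endpoints: V = 2 gives K = 3; V = 4 gives K = -9.

-9 to 3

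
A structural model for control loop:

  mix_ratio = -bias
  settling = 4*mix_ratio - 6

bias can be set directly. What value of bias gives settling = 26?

Substituting into the settling equation gives settling = -4*bias - 6.
Solve -4*bias - 6 = 26: bias = (26 + 6) / -4 = -8.

bias = -8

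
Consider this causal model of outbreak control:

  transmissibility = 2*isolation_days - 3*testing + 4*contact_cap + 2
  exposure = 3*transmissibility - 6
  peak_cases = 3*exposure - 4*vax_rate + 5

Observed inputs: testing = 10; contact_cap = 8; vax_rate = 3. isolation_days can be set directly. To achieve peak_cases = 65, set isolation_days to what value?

isolation_days = 3

Substituting into the transmissibility equation gives transmissibility = 2*isolation_days + 4.
Substituting into the exposure equation gives exposure = 6*isolation_days + 6.
Substituting into the peak_cases equation gives peak_cases = 18*isolation_days + 11.
Solve 18*isolation_days + 11 = 65: isolation_days = (65 - 11) / 18 = 3.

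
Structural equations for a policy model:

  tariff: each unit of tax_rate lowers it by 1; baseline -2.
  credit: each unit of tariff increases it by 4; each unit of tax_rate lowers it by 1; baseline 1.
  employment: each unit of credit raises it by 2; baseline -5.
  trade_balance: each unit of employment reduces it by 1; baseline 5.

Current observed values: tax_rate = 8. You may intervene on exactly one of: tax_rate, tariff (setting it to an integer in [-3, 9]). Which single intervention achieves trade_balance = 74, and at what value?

Intervening on tax_rate: with other inputs at their observed values, trade_balance = 10*tax_rate + 24. Solving for 74 gives tax_rate = 5, within [-3, 9].
Intervening on tariff: trade_balance = -8*tariff + 24. Reaching 74 requires tariff = -25/4, not an integer.

set tax_rate = 5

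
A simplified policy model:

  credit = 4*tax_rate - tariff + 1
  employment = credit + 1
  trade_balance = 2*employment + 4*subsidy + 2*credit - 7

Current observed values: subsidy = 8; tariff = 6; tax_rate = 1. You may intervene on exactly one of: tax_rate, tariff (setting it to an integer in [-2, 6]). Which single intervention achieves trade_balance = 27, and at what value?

Intervening on tax_rate: trade_balance = 16*tax_rate + 7. Reaching 27 requires tax_rate = 5/4, not an integer.
Intervening on tariff: with other inputs at their observed values, trade_balance = -4*tariff + 47. Solving for 27 gives tariff = 5, within [-2, 6].

set tariff = 5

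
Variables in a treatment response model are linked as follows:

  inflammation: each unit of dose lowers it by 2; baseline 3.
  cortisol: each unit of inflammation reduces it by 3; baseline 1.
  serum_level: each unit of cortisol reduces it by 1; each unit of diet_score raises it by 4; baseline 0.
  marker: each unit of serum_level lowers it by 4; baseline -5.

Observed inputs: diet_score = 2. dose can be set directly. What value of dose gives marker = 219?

Substituting into the cortisol equation gives cortisol = 6*dose - 8.
This gives serum_level = -6*dose + 16.
Substituting into the marker equation gives marker = 24*dose - 69.
Solve 24*dose - 69 = 219: dose = (219 + 69) / 24 = 12.

dose = 12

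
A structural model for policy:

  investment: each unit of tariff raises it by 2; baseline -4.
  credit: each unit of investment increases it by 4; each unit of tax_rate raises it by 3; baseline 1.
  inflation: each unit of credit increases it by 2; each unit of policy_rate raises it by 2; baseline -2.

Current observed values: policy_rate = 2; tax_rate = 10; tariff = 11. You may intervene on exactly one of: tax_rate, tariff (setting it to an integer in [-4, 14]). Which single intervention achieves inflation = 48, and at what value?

Intervening on tax_rate: inflation = 6*tax_rate + 148. Reaching 48 requires tax_rate = -50/3, not an integer.
Intervening on tariff: with other inputs at their observed values, inflation = 16*tariff + 32. Solving for 48 gives tariff = 1, within [-4, 14].

set tariff = 1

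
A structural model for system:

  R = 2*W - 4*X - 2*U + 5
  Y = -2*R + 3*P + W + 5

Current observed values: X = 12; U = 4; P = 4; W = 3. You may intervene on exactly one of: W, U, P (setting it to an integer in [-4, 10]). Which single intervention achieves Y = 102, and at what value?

Intervening on W: Y = -3*W + 119. Reaching 102 requires W = 17/3, not an integer.
Intervening on U: with other inputs at their observed values, Y = 4*U + 94. Solving for 102 gives U = 2, within [-4, 10].
Intervening on P: Y = 3*P + 98. Reaching 102 requires P = 4/3, not an integer.

set U = 2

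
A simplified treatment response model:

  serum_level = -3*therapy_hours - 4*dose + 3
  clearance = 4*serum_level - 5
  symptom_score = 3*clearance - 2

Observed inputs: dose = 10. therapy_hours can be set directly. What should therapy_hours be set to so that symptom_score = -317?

Substituting into the serum_level equation gives serum_level = -3*therapy_hours - 37.
clearance becomes -12*therapy_hours - 153.
This gives symptom_score = -36*therapy_hours - 461.
Solve -36*therapy_hours - 461 = -317: therapy_hours = (-317 + 461) / -36 = -4.

therapy_hours = -4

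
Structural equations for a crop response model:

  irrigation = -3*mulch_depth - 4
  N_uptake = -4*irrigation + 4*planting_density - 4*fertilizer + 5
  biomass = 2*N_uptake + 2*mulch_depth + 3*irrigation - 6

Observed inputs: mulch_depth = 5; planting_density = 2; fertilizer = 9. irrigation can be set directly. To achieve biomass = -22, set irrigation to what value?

Intervening on irrigation fixes its value directly, overriding its dependence on mulch_depth.
Substituting into the N_uptake equation gives N_uptake = -4*irrigation - 23.
biomass becomes -5*irrigation - 42.
Solve -5*irrigation - 42 = -22: irrigation = (-22 + 42) / -5 = -4.

irrigation = -4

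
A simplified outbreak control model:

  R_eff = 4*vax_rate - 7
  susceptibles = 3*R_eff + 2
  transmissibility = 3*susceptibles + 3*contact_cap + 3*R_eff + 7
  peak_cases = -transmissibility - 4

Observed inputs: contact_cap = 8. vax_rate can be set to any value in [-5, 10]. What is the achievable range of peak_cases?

Substituting into the susceptibles equation gives susceptibles = 12*vax_rate - 19.
This gives transmissibility = 48*vax_rate - 47.
Substituting into the peak_cases equation gives peak_cases = -48*vax_rate + 43.
Linear in vax_rate, so extremes are at the endpoints: vax_rate = -5 gives peak_cases = 283; vax_rate = 10 gives peak_cases = -437.

-437 to 283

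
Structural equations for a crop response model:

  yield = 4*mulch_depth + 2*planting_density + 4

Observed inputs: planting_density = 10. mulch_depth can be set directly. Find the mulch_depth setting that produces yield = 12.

mulch_depth = -3

Substituting into the yield equation gives yield = 4*mulch_depth + 24.
Solve 4*mulch_depth + 24 = 12: mulch_depth = (12 - 24) / 4 = -3.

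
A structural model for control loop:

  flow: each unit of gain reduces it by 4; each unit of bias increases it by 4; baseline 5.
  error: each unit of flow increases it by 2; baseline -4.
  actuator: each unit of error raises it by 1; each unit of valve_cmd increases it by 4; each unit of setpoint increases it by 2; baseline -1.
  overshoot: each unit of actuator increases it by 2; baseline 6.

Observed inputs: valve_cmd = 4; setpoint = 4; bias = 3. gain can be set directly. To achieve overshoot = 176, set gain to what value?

Substituting into the flow equation gives flow = -4*gain + 17.
error becomes -8*gain + 30.
Substituting into the actuator equation gives actuator = -8*gain + 53.
Substituting into the overshoot equation gives overshoot = -16*gain + 112.
Solve -16*gain + 112 = 176: gain = (176 - 112) / -16 = -4.

gain = -4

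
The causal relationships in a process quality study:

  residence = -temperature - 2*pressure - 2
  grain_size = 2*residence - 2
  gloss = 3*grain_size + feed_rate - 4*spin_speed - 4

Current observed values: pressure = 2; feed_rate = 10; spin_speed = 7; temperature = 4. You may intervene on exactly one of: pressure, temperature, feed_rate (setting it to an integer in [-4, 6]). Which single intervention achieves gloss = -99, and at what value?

set feed_rate = -1

Intervening on pressure: gloss = -12*pressure - 64. Reaching -99 requires pressure = 35/12, not an integer.
Intervening on temperature: gloss = -6*temperature - 64. Reaching -99 requires temperature = 35/6, not an integer.
Intervening on feed_rate: with other inputs at their observed values, gloss = feed_rate - 98. Solving for -99 gives feed_rate = -1, within [-4, 6].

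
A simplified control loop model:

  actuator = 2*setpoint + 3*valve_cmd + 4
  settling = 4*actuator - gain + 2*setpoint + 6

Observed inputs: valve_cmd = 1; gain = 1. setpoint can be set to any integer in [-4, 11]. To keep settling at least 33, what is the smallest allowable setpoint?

Substituting into the actuator equation gives actuator = 2*setpoint + 7.
Substituting into the settling equation gives settling = 10*setpoint + 33.
Require 10*setpoint + 33 ≥ 33, so setpoint ≥ 0.
The smallest integer in [-4, 11] satisfying this is 0.

setpoint = 0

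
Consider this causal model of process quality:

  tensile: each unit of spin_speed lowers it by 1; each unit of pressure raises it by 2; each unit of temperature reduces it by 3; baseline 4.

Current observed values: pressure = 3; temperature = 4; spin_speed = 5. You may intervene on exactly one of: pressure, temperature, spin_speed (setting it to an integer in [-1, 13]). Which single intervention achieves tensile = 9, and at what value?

set pressure = 11

Intervening on pressure: with other inputs at their observed values, tensile = 2*pressure - 13. Solving for 9 gives pressure = 11, within [-1, 13].
Intervening on temperature: tensile = -3*temperature + 5. Reaching 9 requires temperature = -4/3, not an integer.
Intervening on spin_speed: tensile = -spin_speed - 2. Reaching 9 requires spin_speed = -11, outside [-1, 13].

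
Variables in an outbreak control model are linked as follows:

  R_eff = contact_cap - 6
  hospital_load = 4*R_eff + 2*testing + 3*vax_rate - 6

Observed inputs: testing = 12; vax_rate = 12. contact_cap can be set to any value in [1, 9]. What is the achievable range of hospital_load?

Substituting into the hospital_load equation gives hospital_load = 4*contact_cap + 30.
Linear in contact_cap, so extremes are at the endpoints: contact_cap = 1 gives hospital_load = 34; contact_cap = 9 gives hospital_load = 66.

34 to 66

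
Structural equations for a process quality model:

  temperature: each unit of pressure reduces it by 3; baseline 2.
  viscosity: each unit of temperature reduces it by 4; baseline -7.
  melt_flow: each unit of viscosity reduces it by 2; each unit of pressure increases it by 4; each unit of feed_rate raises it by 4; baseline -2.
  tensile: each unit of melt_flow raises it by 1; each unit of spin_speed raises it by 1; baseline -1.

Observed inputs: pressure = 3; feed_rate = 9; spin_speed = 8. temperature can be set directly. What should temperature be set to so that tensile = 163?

temperature = 12

Intervening on temperature fixes its value directly, overriding its dependence on pressure.
Substituting into the melt_flow equation gives melt_flow = 8*temperature + 60.
tensile becomes 8*temperature + 67.
Solve 8*temperature + 67 = 163: temperature = (163 - 67) / 8 = 12.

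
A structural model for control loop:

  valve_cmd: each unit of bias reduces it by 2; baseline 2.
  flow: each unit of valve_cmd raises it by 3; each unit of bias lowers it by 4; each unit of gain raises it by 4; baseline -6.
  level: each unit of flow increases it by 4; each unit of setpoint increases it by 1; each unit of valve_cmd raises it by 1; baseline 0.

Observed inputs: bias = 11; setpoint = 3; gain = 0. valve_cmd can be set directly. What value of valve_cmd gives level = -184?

valve_cmd = 1

Intervening on valve_cmd fixes its value directly, overriding its dependence on bias.
Substituting into the flow equation gives flow = 3*valve_cmd - 50.
So level = 13*valve_cmd - 197.
Solve 13*valve_cmd - 197 = -184: valve_cmd = (-184 + 197) / 13 = 1.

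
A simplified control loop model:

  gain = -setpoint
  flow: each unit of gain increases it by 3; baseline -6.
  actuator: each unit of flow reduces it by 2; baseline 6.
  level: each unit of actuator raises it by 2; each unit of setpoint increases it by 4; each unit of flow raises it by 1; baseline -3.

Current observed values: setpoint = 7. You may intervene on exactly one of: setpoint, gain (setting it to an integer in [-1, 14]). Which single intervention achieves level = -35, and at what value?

set gain = 10

Intervening on setpoint: level = 13*setpoint + 27. Reaching -35 requires setpoint = -62/13, not an integer.
Intervening on gain: with other inputs at their observed values, level = -9*gain + 55. Solving for -35 gives gain = 10, within [-1, 14].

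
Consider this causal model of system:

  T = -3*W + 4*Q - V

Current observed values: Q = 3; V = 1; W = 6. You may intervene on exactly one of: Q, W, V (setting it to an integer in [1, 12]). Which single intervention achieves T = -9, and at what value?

set V = 3

Intervening on Q: T = 4*Q - 19. Reaching -9 requires Q = 5/2, not an integer.
Intervening on W: T = -3*W + 11. Reaching -9 requires W = 20/3, not an integer.
Intervening on V: with other inputs at their observed values, T = -V - 6. Solving for -9 gives V = 3, within [1, 12].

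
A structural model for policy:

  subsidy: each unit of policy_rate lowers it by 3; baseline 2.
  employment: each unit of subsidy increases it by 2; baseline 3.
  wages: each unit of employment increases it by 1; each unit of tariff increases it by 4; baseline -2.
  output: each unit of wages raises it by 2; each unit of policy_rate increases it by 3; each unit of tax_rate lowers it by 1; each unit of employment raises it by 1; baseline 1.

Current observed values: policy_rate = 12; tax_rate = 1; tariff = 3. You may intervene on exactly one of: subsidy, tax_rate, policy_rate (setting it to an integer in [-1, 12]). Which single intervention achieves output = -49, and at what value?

Intervening on subsidy: output = 6*subsidy + 65. Reaching -49 requires subsidy = -19, outside [-1, 12].
Intervening on tax_rate: output = -tax_rate - 138. Reaching -49 requires tax_rate = -89, outside [-1, 12].
Intervening on policy_rate: with other inputs at their observed values, output = -15*policy_rate + 41. Solving for -49 gives policy_rate = 6, within [-1, 12].

set policy_rate = 6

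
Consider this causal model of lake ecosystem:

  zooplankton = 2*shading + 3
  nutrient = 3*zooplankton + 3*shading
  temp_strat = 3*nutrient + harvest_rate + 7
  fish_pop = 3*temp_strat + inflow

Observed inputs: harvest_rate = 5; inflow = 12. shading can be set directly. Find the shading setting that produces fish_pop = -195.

Substituting into the nutrient equation gives nutrient = 9*shading + 9.
Substituting into the temp_strat equation gives temp_strat = 27*shading + 39.
Substituting into the fish_pop equation gives fish_pop = 81*shading + 129.
Solve 81*shading + 129 = -195: shading = (-195 - 129) / 81 = -4.

shading = -4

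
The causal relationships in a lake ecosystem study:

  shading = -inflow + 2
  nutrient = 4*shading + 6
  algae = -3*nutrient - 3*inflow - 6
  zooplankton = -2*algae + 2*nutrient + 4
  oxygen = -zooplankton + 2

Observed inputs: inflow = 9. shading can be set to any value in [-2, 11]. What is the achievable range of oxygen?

Intervening on shading fixes its value directly, overriding its dependence on inflow.
Substituting into the algae equation gives algae = -12*shading - 51.
Substituting into the zooplankton equation gives zooplankton = 32*shading + 118.
oxygen becomes -32*shading - 116.
Linear in shading, so extremes are at the endpoints: shading = -2 gives oxygen = -52; shading = 11 gives oxygen = -468.

-468 to -52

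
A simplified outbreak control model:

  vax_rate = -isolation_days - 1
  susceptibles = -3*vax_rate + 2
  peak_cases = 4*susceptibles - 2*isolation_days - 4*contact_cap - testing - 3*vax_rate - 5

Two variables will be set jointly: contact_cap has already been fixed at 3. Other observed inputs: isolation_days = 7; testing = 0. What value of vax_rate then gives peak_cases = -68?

With contact_cap held at 3:
Intervening on vax_rate fixes its value directly, overriding its dependence on isolation_days.
Substituting into the peak_cases equation gives peak_cases = -15*vax_rate - 23.
Solve -15*vax_rate - 23 = -68: vax_rate = (-68 + 23) / -15 = 3.

vax_rate = 3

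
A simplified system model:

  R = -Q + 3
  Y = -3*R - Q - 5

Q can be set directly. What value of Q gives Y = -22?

Q = -4

Substituting into the Y equation gives Y = 2*Q - 14.
Solve 2*Q - 14 = -22: Q = (-22 + 14) / 2 = -4.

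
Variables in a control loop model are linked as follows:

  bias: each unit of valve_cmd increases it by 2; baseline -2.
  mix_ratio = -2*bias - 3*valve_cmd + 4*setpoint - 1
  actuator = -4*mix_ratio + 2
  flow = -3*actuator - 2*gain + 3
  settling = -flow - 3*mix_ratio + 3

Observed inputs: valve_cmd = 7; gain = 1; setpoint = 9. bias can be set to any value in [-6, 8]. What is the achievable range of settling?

Intervening on bias fixes its value directly, overriding its dependence on valve_cmd.
Substituting into the mix_ratio equation gives mix_ratio = -2*bias + 14.
So actuator = 8*bias - 54.
Substituting into the flow equation gives flow = -24*bias + 163.
Substituting into the settling equation gives settling = 30*bias - 202.
Linear in bias, so extremes are at the endpoints: bias = -6 gives settling = -382; bias = 8 gives settling = 38.

-382 to 38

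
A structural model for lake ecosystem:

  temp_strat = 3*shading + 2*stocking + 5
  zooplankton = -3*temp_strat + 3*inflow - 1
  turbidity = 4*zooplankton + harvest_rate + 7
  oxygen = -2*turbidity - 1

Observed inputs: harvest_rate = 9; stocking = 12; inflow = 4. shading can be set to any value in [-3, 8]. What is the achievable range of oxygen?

Substituting into the temp_strat equation gives temp_strat = 3*shading + 29.
Substituting into the zooplankton equation gives zooplankton = -9*shading - 76.
Substituting into the turbidity equation gives turbidity = -36*shading - 288.
This gives oxygen = 72*shading + 575.
Linear in shading, so extremes are at the endpoints: shading = -3 gives oxygen = 359; shading = 8 gives oxygen = 1151.

359 to 1151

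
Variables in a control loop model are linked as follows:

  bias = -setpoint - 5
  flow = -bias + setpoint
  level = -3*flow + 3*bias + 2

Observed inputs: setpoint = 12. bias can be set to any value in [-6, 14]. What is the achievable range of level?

Intervening on bias fixes its value directly, overriding its dependence on setpoint.
Substituting into the flow equation gives flow = -bias + 12.
Substituting into the level equation gives level = 6*bias - 34.
Linear in bias, so extremes are at the endpoints: bias = -6 gives level = -70; bias = 14 gives level = 50.

-70 to 50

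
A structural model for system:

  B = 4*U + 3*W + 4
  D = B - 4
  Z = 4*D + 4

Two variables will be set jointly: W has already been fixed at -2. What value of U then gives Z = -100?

With W held at -2:
Substituting into the B equation gives B = 4*U - 2.
This gives D = 4*U - 6.
This gives Z = 16*U - 20.
Solve 16*U - 20 = -100: U = (-100 + 20) / 16 = -5.

U = -5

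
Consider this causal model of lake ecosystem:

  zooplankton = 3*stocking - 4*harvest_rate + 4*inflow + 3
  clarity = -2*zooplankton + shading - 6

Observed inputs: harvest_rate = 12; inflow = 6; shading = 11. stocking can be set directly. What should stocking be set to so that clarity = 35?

stocking = 2

Substituting into the zooplankton equation gives zooplankton = 3*stocking - 21.
So clarity = -6*stocking + 47.
Solve -6*stocking + 47 = 35: stocking = (35 - 47) / -6 = 2.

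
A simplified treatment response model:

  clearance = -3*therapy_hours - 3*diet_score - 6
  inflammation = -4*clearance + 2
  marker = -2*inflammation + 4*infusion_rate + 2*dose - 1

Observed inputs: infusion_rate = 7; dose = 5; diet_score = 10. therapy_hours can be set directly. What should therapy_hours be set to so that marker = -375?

therapy_hours = 5

Substituting into the clearance equation gives clearance = -3*therapy_hours - 36.
inflammation becomes 12*therapy_hours + 146.
Substituting into the marker equation gives marker = -24*therapy_hours - 255.
Solve -24*therapy_hours - 255 = -375: therapy_hours = (-375 + 255) / -24 = 5.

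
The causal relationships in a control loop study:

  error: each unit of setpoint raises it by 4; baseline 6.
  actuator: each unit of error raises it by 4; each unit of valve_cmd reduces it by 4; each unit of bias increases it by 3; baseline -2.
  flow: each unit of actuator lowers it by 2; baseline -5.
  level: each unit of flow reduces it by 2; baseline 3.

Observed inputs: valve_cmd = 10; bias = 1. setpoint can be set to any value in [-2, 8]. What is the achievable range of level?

Substituting into the actuator equation gives actuator = 16*setpoint - 15.
Substituting into the flow equation gives flow = -32*setpoint + 25.
Substituting into the level equation gives level = 64*setpoint - 47.
Linear in setpoint, so extremes are at the endpoints: setpoint = -2 gives level = -175; setpoint = 8 gives level = 465.

-175 to 465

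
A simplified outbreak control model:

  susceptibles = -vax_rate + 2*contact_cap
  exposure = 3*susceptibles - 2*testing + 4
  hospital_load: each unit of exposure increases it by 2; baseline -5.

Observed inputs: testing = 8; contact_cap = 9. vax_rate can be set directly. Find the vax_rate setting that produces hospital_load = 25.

Substituting into the susceptibles equation gives susceptibles = -vax_rate + 18.
This gives exposure = -3*vax_rate + 42.
Substituting into the hospital_load equation gives hospital_load = -6*vax_rate + 79.
Solve -6*vax_rate + 79 = 25: vax_rate = (25 - 79) / -6 = 9.

vax_rate = 9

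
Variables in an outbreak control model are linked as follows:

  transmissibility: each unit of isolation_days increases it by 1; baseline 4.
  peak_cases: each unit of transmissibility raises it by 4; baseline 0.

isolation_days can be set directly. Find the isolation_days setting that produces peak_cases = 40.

Substituting into the peak_cases equation gives peak_cases = 4*isolation_days + 16.
Solve 4*isolation_days + 16 = 40: isolation_days = (40 - 16) / 4 = 6.

isolation_days = 6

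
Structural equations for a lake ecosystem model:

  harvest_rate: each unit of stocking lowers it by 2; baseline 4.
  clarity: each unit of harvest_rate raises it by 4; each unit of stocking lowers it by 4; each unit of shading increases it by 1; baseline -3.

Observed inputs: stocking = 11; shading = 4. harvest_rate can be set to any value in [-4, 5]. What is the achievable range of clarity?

-59 to -23

Intervening on harvest_rate fixes its value directly, overriding its dependence on stocking.
Substituting into the clarity equation gives clarity = 4*harvest_rate - 43.
Linear in harvest_rate, so extremes are at the endpoints: harvest_rate = -4 gives clarity = -59; harvest_rate = 5 gives clarity = -23.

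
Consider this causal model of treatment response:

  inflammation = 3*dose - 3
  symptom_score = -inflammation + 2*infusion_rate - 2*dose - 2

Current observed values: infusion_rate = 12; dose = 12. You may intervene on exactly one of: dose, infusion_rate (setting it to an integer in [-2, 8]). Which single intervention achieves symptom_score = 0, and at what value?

set dose = 5

Intervening on dose: with other inputs at their observed values, symptom_score = -5*dose + 25. Solving for 0 gives dose = 5, within [-2, 8].
Intervening on infusion_rate: symptom_score = 2*infusion_rate - 59. Reaching 0 requires infusion_rate = 59/2, not an integer.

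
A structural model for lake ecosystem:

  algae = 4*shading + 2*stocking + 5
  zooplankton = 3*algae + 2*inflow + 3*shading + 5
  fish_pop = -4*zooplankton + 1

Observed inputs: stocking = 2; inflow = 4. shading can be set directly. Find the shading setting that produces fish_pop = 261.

shading = -7

Substituting into the algae equation gives algae = 4*shading + 9.
Substituting into the zooplankton equation gives zooplankton = 15*shading + 40.
This gives fish_pop = -60*shading - 159.
Solve -60*shading - 159 = 261: shading = (261 + 159) / -60 = -7.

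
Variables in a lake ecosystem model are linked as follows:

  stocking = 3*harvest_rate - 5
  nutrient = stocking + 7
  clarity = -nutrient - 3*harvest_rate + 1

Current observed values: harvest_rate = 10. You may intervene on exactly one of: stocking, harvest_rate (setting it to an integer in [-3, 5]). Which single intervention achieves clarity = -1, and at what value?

Intervening on stocking: clarity = -stocking - 36. Reaching -1 requires stocking = -35, outside [-3, 5].
Intervening on harvest_rate: with other inputs at their observed values, clarity = -6*harvest_rate - 1. Solving for -1 gives harvest_rate = 0, within [-3, 5].

set harvest_rate = 0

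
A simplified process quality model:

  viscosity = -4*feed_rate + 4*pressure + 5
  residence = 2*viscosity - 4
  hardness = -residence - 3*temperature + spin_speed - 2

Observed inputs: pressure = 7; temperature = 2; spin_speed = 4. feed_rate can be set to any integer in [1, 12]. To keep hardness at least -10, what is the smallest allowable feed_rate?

feed_rate = 7

Substituting into the viscosity equation gives viscosity = -4*feed_rate + 33.
This gives residence = -8*feed_rate + 62.
Substituting into the hardness equation gives hardness = 8*feed_rate - 66.
Require 8*feed_rate - 66 ≥ -10, so feed_rate ≥ 7.
The smallest integer in [1, 12] satisfying this is 7.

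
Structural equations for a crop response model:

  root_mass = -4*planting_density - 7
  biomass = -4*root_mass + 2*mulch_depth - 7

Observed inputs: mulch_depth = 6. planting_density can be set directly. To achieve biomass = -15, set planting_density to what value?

planting_density = -3

Substituting into the biomass equation gives biomass = 16*planting_density + 33.
Solve 16*planting_density + 33 = -15: planting_density = (-15 - 33) / 16 = -3.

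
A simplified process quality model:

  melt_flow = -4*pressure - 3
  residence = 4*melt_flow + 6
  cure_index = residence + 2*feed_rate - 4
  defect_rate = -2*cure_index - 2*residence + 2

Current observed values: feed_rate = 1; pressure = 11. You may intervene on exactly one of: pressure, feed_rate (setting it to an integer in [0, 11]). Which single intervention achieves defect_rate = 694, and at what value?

set feed_rate = 11

Intervening on pressure: defect_rate = 64*pressure + 30. Reaching 694 requires pressure = 83/8, not an integer.
Intervening on feed_rate: with other inputs at their observed values, defect_rate = -4*feed_rate + 738. Solving for 694 gives feed_rate = 11, within [0, 11].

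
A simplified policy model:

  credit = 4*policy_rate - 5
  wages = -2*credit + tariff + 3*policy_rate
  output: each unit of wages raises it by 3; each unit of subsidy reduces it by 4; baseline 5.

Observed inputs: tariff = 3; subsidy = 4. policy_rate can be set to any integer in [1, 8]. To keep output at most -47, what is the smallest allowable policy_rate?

Substituting into the wages equation gives wages = -5*policy_rate + 13.
output becomes -15*policy_rate + 28.
Require -15*policy_rate + 28 ≤ -47, so policy_rate ≥ 5.
The smallest integer in [1, 8] satisfying this is 5.

policy_rate = 5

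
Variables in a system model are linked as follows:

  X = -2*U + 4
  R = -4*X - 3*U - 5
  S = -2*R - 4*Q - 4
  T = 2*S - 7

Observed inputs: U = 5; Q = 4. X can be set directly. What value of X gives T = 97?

Intervening on X fixes its value directly, overriding its dependence on U.
Substituting into the R equation gives R = -4*X - 20.
Substituting into the S equation gives S = 8*X + 20.
Substituting into the T equation gives T = 16*X + 33.
Solve 16*X + 33 = 97: X = (97 - 33) / 16 = 4.

X = 4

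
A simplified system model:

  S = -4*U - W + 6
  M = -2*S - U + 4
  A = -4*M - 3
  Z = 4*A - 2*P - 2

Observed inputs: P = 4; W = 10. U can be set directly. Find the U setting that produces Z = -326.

U = 1

Substituting into the S equation gives S = -4*U - 4.
This gives M = 7*U + 12.
So A = -28*U - 51.
Substituting into the Z equation gives Z = -112*U - 214.
Solve -112*U - 214 = -326: U = (-326 + 214) / -112 = 1.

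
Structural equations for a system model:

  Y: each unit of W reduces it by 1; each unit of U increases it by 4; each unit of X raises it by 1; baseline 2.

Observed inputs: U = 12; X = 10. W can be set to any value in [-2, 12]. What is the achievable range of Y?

48 to 62

Substituting into the Y equation gives Y = -W + 60.
Linear in W, so extremes are at the endpoints: W = -2 gives Y = 62; W = 12 gives Y = 48.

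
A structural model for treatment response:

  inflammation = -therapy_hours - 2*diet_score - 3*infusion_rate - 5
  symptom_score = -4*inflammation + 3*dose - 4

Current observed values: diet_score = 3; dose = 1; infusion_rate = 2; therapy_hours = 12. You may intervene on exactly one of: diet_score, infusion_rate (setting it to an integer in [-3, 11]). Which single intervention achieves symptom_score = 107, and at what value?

Intervening on diet_score: with other inputs at their observed values, symptom_score = 8*diet_score + 91. Solving for 107 gives diet_score = 2, within [-3, 11].
Intervening on infusion_rate: symptom_score = 12*infusion_rate + 91. Reaching 107 requires infusion_rate = 4/3, not an integer.

set diet_score = 2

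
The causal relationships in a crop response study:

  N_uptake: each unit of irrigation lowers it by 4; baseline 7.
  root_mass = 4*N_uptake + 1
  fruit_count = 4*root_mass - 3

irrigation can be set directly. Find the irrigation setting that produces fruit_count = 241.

Substituting into the root_mass equation gives root_mass = -16*irrigation + 29.
So fruit_count = -64*irrigation + 113.
Solve -64*irrigation + 113 = 241: irrigation = (241 - 113) / -64 = -2.

irrigation = -2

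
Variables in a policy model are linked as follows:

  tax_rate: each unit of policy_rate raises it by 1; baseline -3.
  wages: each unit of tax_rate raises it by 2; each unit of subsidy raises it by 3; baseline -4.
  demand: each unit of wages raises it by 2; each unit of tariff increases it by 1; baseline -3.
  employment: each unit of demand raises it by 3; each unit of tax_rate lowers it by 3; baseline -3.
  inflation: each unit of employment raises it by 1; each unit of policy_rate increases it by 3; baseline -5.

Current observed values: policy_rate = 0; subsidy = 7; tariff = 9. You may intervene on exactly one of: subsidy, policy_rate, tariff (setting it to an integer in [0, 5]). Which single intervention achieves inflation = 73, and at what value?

Intervening on subsidy: inflation = 18*subsidy - 41. Reaching 73 requires subsidy = 19/3, not an integer.
Intervening on policy_rate: inflation = 12*policy_rate + 85. Reaching 73 requires policy_rate = -1, outside [0, 5].
Intervening on tariff: with other inputs at their observed values, inflation = 3*tariff + 58. Solving for 73 gives tariff = 5, within [0, 5].

set tariff = 5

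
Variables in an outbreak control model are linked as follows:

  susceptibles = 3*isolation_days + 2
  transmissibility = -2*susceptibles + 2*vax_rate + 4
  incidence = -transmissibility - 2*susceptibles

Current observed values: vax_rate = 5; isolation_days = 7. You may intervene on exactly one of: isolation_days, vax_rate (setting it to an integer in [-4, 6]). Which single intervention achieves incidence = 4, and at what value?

Intervening on isolation_days: the paths from isolation_days to incidence cancel (net effect zero), leaving incidence = -14; 4 is unreachable this way.
Intervening on vax_rate: with other inputs at their observed values, incidence = -2*vax_rate - 4. Solving for 4 gives vax_rate = -4, within [-4, 6].

set vax_rate = -4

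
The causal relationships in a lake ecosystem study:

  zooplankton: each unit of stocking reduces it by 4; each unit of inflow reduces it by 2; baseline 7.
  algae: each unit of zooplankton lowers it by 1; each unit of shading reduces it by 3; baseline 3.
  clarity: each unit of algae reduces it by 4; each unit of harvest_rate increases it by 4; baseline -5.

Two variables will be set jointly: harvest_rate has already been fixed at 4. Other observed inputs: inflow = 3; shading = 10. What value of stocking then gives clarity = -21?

stocking = 9

With harvest_rate held at 4:
Substituting into the zooplankton equation gives zooplankton = -4*stocking + 1.
Substituting into the algae equation gives algae = 4*stocking - 28.
This gives clarity = -16*stocking + 123.
Solve -16*stocking + 123 = -21: stocking = (-21 - 123) / -16 = 9.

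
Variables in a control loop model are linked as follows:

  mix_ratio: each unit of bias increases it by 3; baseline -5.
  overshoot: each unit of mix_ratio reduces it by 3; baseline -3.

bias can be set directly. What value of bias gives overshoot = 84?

Substituting into the overshoot equation gives overshoot = -9*bias + 12.
Solve -9*bias + 12 = 84: bias = (84 - 12) / -9 = -8.

bias = -8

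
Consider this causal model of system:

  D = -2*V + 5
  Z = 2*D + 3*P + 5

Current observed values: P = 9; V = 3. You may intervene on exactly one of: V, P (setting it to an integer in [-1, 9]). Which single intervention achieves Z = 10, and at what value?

Intervening on V: with other inputs at their observed values, Z = -4*V + 42. Solving for 10 gives V = 8, within [-1, 9].
Intervening on P: Z = 3*P + 3. Reaching 10 requires P = 7/3, not an integer.

set V = 8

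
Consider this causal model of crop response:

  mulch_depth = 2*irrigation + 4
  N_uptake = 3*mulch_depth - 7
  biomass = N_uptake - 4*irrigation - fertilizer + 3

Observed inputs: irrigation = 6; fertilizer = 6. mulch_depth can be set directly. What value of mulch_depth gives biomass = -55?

mulch_depth = -7

Intervening on mulch_depth fixes its value directly, overriding its dependence on irrigation.
Substituting into the biomass equation gives biomass = 3*mulch_depth - 34.
Solve 3*mulch_depth - 34 = -55: mulch_depth = (-55 + 34) / 3 = -7.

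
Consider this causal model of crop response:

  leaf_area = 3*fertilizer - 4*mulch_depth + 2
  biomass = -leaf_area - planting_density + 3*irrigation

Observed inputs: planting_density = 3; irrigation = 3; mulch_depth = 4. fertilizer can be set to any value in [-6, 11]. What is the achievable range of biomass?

Substituting into the leaf_area equation gives leaf_area = 3*fertilizer - 14.
So biomass = -3*fertilizer + 20.
Linear in fertilizer, so extremes are at the endpoints: fertilizer = -6 gives biomass = 38; fertilizer = 11 gives biomass = -13.

-13 to 38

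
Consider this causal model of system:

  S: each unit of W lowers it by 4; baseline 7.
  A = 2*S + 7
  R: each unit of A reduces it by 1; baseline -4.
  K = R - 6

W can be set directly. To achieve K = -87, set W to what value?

Substituting into the A equation gives A = -8*W + 21.
R becomes 8*W - 25.
So K = 8*W - 31.
Solve 8*W - 31 = -87: W = (-87 + 31) / 8 = -7.

W = -7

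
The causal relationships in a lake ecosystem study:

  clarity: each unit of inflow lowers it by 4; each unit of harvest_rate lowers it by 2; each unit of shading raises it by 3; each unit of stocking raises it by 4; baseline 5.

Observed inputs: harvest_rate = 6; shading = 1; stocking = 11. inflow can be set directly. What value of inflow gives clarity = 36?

inflow = 1

Substituting into the clarity equation gives clarity = -4*inflow + 40.
Solve -4*inflow + 40 = 36: inflow = (36 - 40) / -4 = 1.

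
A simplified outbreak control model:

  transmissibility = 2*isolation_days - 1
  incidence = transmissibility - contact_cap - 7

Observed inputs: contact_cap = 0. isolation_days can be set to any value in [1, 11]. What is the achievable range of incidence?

-6 to 14

Substituting into the incidence equation gives incidence = 2*isolation_days - 8.
Linear in isolation_days, so extremes are at the endpoints: isolation_days = 1 gives incidence = -6; isolation_days = 11 gives incidence = 14.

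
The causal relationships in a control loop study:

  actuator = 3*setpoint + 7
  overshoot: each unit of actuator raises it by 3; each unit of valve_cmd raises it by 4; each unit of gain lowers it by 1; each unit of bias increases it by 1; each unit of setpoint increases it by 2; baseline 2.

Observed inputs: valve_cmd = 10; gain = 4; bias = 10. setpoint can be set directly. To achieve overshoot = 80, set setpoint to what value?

setpoint = 1

Substituting into the overshoot equation gives overshoot = 11*setpoint + 69.
Solve 11*setpoint + 69 = 80: setpoint = (80 - 69) / 11 = 1.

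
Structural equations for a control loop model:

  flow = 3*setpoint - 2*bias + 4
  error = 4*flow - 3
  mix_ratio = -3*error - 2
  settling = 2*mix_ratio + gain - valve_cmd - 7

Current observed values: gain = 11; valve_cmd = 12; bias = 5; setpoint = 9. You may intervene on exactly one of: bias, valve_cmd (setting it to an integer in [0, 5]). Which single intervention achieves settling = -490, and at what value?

Intervening on bias: settling = 48*bias - 738. Reaching -490 requires bias = 31/6, not an integer.
Intervening on valve_cmd: with other inputs at their observed values, settling = -valve_cmd - 486. Solving for -490 gives valve_cmd = 4, within [0, 5].

set valve_cmd = 4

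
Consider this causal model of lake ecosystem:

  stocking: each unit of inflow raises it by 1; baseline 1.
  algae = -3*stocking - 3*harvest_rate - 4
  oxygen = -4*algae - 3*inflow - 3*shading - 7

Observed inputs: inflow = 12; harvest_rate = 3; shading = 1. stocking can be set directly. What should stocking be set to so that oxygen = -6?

Intervening on stocking fixes its value directly, overriding its dependence on inflow.
Substituting into the algae equation gives algae = -3*stocking - 13.
Substituting into the oxygen equation gives oxygen = 12*stocking + 6.
Solve 12*stocking + 6 = -6: stocking = (-6 - 6) / 12 = -1.

stocking = -1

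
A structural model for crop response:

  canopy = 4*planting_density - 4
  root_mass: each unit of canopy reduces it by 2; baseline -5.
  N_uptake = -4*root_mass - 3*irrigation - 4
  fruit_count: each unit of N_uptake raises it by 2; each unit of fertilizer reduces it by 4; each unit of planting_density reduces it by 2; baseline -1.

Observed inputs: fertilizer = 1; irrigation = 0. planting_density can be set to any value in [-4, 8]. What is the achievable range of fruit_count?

Substituting into the root_mass equation gives root_mass = -8*planting_density + 3.
Substituting into the N_uptake equation gives N_uptake = 32*planting_density - 16.
So fruit_count = 62*planting_density - 37.
Linear in planting_density, so extremes are at the endpoints: planting_density = -4 gives fruit_count = -285; planting_density = 8 gives fruit_count = 459.

-285 to 459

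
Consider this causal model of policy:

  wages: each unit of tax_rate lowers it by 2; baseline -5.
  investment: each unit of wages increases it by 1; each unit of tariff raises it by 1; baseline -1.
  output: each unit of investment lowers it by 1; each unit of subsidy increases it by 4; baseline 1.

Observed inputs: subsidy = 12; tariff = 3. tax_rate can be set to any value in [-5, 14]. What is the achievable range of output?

42 to 80

Substituting into the investment equation gives investment = -2*tax_rate - 3.
This gives output = 2*tax_rate + 52.
Linear in tax_rate, so extremes are at the endpoints: tax_rate = -5 gives output = 42; tax_rate = 14 gives output = 80.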